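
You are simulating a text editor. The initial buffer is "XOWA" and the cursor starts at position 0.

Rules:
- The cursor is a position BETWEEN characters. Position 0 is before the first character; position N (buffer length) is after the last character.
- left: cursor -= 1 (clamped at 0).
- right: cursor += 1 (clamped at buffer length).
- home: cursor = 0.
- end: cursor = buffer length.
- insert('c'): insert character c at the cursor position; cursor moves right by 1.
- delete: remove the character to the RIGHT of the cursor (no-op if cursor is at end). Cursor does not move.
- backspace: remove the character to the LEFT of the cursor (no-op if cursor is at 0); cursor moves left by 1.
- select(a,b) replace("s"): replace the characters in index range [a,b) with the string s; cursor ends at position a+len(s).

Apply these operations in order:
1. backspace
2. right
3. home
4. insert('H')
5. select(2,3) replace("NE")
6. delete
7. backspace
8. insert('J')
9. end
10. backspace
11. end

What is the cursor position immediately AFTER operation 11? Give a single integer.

After op 1 (backspace): buf='XOWA' cursor=0
After op 2 (right): buf='XOWA' cursor=1
After op 3 (home): buf='XOWA' cursor=0
After op 4 (insert('H')): buf='HXOWA' cursor=1
After op 5 (select(2,3) replace("NE")): buf='HXNEWA' cursor=4
After op 6 (delete): buf='HXNEA' cursor=4
After op 7 (backspace): buf='HXNA' cursor=3
After op 8 (insert('J')): buf='HXNJA' cursor=4
After op 9 (end): buf='HXNJA' cursor=5
After op 10 (backspace): buf='HXNJ' cursor=4
After op 11 (end): buf='HXNJ' cursor=4

Answer: 4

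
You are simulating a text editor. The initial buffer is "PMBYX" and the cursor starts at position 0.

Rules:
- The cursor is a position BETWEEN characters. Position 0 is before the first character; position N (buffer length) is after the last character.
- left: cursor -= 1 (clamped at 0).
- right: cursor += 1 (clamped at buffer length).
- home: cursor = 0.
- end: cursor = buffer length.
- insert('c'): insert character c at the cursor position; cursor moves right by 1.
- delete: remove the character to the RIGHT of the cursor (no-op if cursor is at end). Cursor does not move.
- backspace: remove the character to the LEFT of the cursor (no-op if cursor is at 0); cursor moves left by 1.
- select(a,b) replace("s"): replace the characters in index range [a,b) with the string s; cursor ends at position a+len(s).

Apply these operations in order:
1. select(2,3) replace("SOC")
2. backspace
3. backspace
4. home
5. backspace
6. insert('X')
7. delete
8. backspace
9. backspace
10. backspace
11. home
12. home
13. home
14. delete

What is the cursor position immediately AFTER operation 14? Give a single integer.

After op 1 (select(2,3) replace("SOC")): buf='PMSOCYX' cursor=5
After op 2 (backspace): buf='PMSOYX' cursor=4
After op 3 (backspace): buf='PMSYX' cursor=3
After op 4 (home): buf='PMSYX' cursor=0
After op 5 (backspace): buf='PMSYX' cursor=0
After op 6 (insert('X')): buf='XPMSYX' cursor=1
After op 7 (delete): buf='XMSYX' cursor=1
After op 8 (backspace): buf='MSYX' cursor=0
After op 9 (backspace): buf='MSYX' cursor=0
After op 10 (backspace): buf='MSYX' cursor=0
After op 11 (home): buf='MSYX' cursor=0
After op 12 (home): buf='MSYX' cursor=0
After op 13 (home): buf='MSYX' cursor=0
After op 14 (delete): buf='SYX' cursor=0

Answer: 0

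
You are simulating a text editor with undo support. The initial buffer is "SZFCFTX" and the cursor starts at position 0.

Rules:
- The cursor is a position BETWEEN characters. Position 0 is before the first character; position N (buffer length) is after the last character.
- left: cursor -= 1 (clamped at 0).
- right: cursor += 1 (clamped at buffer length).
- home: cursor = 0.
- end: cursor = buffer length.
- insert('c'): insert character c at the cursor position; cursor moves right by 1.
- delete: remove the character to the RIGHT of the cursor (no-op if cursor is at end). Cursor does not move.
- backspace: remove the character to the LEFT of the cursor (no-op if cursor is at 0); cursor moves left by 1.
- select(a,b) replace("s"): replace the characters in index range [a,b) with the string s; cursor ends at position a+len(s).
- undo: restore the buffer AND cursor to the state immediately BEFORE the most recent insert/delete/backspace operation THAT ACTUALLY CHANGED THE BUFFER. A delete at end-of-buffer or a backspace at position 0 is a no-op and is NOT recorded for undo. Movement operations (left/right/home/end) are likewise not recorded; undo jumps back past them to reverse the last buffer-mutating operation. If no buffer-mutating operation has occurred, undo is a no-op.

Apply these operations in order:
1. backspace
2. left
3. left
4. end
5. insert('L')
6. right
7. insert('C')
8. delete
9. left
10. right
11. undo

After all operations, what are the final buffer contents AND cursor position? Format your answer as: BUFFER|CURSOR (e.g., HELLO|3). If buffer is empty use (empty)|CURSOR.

After op 1 (backspace): buf='SZFCFTX' cursor=0
After op 2 (left): buf='SZFCFTX' cursor=0
After op 3 (left): buf='SZFCFTX' cursor=0
After op 4 (end): buf='SZFCFTX' cursor=7
After op 5 (insert('L')): buf='SZFCFTXL' cursor=8
After op 6 (right): buf='SZFCFTXL' cursor=8
After op 7 (insert('C')): buf='SZFCFTXLC' cursor=9
After op 8 (delete): buf='SZFCFTXLC' cursor=9
After op 9 (left): buf='SZFCFTXLC' cursor=8
After op 10 (right): buf='SZFCFTXLC' cursor=9
After op 11 (undo): buf='SZFCFTXL' cursor=8

Answer: SZFCFTXL|8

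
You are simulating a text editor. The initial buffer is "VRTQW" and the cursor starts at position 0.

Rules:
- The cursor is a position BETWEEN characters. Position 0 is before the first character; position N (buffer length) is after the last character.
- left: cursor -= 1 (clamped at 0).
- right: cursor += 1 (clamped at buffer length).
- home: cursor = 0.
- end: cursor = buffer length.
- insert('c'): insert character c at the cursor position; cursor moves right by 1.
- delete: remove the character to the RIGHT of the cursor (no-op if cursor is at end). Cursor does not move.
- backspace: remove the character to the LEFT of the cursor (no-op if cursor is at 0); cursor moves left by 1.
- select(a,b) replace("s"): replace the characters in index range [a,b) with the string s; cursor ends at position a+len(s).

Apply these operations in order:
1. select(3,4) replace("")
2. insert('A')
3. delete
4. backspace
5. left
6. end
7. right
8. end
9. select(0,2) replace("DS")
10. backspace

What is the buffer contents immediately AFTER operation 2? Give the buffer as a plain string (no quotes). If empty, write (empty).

Answer: VRTAW

Derivation:
After op 1 (select(3,4) replace("")): buf='VRTW' cursor=3
After op 2 (insert('A')): buf='VRTAW' cursor=4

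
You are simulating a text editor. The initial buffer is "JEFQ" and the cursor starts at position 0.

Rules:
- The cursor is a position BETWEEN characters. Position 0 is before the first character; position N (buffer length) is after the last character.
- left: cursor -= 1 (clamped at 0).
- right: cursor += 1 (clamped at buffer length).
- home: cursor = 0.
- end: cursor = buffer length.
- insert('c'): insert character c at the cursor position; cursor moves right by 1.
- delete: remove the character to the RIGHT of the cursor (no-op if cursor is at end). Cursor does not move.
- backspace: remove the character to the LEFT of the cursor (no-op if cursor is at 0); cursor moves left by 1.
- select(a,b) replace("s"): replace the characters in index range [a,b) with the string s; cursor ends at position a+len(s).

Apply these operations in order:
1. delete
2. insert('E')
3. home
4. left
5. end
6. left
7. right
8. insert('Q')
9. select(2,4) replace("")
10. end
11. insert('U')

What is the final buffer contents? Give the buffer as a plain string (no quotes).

After op 1 (delete): buf='EFQ' cursor=0
After op 2 (insert('E')): buf='EEFQ' cursor=1
After op 3 (home): buf='EEFQ' cursor=0
After op 4 (left): buf='EEFQ' cursor=0
After op 5 (end): buf='EEFQ' cursor=4
After op 6 (left): buf='EEFQ' cursor=3
After op 7 (right): buf='EEFQ' cursor=4
After op 8 (insert('Q')): buf='EEFQQ' cursor=5
After op 9 (select(2,4) replace("")): buf='EEQ' cursor=2
After op 10 (end): buf='EEQ' cursor=3
After op 11 (insert('U')): buf='EEQU' cursor=4

Answer: EEQU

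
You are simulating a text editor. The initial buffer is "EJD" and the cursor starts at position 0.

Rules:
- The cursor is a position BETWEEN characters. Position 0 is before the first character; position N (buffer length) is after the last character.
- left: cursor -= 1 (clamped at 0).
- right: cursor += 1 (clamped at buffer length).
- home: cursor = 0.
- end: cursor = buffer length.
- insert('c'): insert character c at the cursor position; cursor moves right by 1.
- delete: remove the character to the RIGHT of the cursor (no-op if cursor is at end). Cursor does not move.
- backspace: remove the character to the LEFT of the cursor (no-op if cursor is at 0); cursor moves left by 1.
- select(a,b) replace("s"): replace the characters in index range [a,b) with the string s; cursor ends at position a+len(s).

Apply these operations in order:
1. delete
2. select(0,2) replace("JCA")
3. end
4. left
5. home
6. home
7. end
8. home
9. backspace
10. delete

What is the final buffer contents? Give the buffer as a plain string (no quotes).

Answer: CA

Derivation:
After op 1 (delete): buf='JD' cursor=0
After op 2 (select(0,2) replace("JCA")): buf='JCA' cursor=3
After op 3 (end): buf='JCA' cursor=3
After op 4 (left): buf='JCA' cursor=2
After op 5 (home): buf='JCA' cursor=0
After op 6 (home): buf='JCA' cursor=0
After op 7 (end): buf='JCA' cursor=3
After op 8 (home): buf='JCA' cursor=0
After op 9 (backspace): buf='JCA' cursor=0
After op 10 (delete): buf='CA' cursor=0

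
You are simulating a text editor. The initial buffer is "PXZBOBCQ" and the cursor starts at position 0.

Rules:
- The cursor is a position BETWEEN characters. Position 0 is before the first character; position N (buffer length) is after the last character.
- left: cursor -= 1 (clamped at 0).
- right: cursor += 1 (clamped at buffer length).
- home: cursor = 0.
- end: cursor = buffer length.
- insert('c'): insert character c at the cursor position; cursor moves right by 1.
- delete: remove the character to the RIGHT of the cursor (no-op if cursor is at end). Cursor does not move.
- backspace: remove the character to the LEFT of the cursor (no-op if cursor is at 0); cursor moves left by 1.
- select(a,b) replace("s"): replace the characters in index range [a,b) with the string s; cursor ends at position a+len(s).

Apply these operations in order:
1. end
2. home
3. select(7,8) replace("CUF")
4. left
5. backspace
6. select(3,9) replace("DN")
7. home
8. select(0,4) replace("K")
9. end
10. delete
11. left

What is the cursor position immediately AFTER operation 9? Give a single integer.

After op 1 (end): buf='PXZBOBCQ' cursor=8
After op 2 (home): buf='PXZBOBCQ' cursor=0
After op 3 (select(7,8) replace("CUF")): buf='PXZBOBCCUF' cursor=10
After op 4 (left): buf='PXZBOBCCUF' cursor=9
After op 5 (backspace): buf='PXZBOBCCF' cursor=8
After op 6 (select(3,9) replace("DN")): buf='PXZDN' cursor=5
After op 7 (home): buf='PXZDN' cursor=0
After op 8 (select(0,4) replace("K")): buf='KN' cursor=1
After op 9 (end): buf='KN' cursor=2

Answer: 2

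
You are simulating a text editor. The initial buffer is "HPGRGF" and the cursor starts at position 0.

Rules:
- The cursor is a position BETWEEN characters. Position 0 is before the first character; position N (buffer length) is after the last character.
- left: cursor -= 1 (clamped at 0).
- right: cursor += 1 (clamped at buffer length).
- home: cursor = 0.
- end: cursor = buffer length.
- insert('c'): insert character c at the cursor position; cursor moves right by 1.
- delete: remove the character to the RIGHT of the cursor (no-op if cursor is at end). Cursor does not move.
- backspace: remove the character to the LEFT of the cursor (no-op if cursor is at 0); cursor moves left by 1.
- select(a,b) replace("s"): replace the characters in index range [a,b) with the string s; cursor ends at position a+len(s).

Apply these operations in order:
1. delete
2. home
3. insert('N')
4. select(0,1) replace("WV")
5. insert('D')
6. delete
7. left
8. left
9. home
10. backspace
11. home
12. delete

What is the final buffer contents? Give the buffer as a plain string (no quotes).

Answer: VDGRGF

Derivation:
After op 1 (delete): buf='PGRGF' cursor=0
After op 2 (home): buf='PGRGF' cursor=0
After op 3 (insert('N')): buf='NPGRGF' cursor=1
After op 4 (select(0,1) replace("WV")): buf='WVPGRGF' cursor=2
After op 5 (insert('D')): buf='WVDPGRGF' cursor=3
After op 6 (delete): buf='WVDGRGF' cursor=3
After op 7 (left): buf='WVDGRGF' cursor=2
After op 8 (left): buf='WVDGRGF' cursor=1
After op 9 (home): buf='WVDGRGF' cursor=0
After op 10 (backspace): buf='WVDGRGF' cursor=0
After op 11 (home): buf='WVDGRGF' cursor=0
After op 12 (delete): buf='VDGRGF' cursor=0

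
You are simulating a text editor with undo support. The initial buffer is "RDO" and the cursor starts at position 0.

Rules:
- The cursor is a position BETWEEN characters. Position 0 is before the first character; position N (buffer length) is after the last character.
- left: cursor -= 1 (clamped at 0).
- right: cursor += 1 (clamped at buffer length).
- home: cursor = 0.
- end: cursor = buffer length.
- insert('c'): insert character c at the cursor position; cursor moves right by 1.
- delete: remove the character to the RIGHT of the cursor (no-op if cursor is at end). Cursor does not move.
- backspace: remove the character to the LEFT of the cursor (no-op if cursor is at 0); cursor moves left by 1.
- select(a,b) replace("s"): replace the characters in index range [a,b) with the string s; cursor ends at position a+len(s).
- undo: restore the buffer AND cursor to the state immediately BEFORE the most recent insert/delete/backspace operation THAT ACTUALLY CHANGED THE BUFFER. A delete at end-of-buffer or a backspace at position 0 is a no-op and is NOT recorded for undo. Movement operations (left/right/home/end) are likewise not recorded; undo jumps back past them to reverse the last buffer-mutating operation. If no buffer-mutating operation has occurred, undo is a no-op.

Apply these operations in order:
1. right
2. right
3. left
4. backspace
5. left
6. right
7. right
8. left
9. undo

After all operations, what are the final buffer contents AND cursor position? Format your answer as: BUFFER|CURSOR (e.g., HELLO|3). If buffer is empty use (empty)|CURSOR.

After op 1 (right): buf='RDO' cursor=1
After op 2 (right): buf='RDO' cursor=2
After op 3 (left): buf='RDO' cursor=1
After op 4 (backspace): buf='DO' cursor=0
After op 5 (left): buf='DO' cursor=0
After op 6 (right): buf='DO' cursor=1
After op 7 (right): buf='DO' cursor=2
After op 8 (left): buf='DO' cursor=1
After op 9 (undo): buf='RDO' cursor=1

Answer: RDO|1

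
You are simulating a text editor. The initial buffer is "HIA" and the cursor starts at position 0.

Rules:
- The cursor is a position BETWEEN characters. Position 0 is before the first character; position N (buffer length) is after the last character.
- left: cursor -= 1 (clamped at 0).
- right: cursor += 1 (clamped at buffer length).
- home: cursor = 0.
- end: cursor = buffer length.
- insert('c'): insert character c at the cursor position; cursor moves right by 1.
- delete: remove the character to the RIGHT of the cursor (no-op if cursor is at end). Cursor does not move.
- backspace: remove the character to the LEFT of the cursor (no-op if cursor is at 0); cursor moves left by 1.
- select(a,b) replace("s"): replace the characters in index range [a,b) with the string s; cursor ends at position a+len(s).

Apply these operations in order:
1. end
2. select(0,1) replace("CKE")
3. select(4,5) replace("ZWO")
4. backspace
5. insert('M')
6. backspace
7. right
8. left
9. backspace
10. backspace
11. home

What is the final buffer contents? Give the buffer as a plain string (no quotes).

Answer: CKEW

Derivation:
After op 1 (end): buf='HIA' cursor=3
After op 2 (select(0,1) replace("CKE")): buf='CKEIA' cursor=3
After op 3 (select(4,5) replace("ZWO")): buf='CKEIZWO' cursor=7
After op 4 (backspace): buf='CKEIZW' cursor=6
After op 5 (insert('M')): buf='CKEIZWM' cursor=7
After op 6 (backspace): buf='CKEIZW' cursor=6
After op 7 (right): buf='CKEIZW' cursor=6
After op 8 (left): buf='CKEIZW' cursor=5
After op 9 (backspace): buf='CKEIW' cursor=4
After op 10 (backspace): buf='CKEW' cursor=3
After op 11 (home): buf='CKEW' cursor=0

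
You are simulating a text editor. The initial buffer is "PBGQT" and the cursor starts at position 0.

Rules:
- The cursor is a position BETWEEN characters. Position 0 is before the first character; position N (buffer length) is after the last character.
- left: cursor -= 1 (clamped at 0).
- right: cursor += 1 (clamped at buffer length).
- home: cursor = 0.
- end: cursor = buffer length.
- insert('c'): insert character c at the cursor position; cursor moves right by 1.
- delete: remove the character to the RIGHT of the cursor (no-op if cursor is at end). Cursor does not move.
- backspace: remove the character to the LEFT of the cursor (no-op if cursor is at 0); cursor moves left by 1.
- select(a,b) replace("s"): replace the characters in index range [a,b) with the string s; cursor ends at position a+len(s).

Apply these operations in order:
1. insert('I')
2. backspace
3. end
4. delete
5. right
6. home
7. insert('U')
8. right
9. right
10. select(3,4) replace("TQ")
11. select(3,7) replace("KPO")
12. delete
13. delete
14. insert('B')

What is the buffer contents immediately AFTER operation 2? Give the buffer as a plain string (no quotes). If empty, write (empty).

After op 1 (insert('I')): buf='IPBGQT' cursor=1
After op 2 (backspace): buf='PBGQT' cursor=0

Answer: PBGQT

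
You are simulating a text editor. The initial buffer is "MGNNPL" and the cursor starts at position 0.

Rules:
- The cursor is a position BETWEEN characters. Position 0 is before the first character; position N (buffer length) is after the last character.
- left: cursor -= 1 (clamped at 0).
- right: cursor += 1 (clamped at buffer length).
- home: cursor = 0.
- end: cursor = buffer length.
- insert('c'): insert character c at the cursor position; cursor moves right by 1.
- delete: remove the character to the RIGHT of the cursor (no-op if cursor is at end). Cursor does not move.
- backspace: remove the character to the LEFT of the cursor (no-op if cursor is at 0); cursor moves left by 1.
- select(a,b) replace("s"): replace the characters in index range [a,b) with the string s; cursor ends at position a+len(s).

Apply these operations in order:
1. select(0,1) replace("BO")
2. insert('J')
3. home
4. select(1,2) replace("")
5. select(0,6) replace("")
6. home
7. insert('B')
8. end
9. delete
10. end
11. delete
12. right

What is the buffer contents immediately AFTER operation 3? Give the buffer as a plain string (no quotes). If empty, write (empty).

After op 1 (select(0,1) replace("BO")): buf='BOGNNPL' cursor=2
After op 2 (insert('J')): buf='BOJGNNPL' cursor=3
After op 3 (home): buf='BOJGNNPL' cursor=0

Answer: BOJGNNPL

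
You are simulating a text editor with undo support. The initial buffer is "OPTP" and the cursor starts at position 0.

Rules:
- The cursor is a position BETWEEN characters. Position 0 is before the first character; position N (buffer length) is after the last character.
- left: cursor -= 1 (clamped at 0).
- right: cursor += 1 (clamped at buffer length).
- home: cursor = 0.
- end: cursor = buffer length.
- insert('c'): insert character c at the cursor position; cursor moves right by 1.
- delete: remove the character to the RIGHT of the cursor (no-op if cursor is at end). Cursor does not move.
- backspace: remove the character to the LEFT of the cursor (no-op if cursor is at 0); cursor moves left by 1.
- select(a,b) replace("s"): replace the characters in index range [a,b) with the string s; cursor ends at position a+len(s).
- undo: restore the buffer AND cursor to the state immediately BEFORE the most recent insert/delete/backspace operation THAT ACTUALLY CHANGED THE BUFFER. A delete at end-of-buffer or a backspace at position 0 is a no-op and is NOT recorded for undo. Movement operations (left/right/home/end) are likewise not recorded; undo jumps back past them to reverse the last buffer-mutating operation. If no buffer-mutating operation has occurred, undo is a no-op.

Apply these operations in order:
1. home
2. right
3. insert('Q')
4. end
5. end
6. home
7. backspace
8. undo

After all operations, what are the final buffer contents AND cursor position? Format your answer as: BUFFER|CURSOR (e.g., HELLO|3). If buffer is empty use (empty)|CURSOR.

Answer: OPTP|1

Derivation:
After op 1 (home): buf='OPTP' cursor=0
After op 2 (right): buf='OPTP' cursor=1
After op 3 (insert('Q')): buf='OQPTP' cursor=2
After op 4 (end): buf='OQPTP' cursor=5
After op 5 (end): buf='OQPTP' cursor=5
After op 6 (home): buf='OQPTP' cursor=0
After op 7 (backspace): buf='OQPTP' cursor=0
After op 8 (undo): buf='OPTP' cursor=1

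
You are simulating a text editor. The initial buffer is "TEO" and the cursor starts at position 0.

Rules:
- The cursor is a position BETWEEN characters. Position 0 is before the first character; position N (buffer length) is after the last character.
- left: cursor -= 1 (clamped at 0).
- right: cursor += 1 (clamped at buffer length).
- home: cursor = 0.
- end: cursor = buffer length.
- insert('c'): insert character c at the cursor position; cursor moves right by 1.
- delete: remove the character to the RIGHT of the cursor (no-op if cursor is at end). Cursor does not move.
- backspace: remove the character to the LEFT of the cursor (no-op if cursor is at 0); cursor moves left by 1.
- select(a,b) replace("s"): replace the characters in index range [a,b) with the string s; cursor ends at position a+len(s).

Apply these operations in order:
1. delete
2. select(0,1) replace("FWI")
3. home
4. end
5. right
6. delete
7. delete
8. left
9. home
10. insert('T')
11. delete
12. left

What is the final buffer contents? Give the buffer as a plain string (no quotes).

After op 1 (delete): buf='EO' cursor=0
After op 2 (select(0,1) replace("FWI")): buf='FWIO' cursor=3
After op 3 (home): buf='FWIO' cursor=0
After op 4 (end): buf='FWIO' cursor=4
After op 5 (right): buf='FWIO' cursor=4
After op 6 (delete): buf='FWIO' cursor=4
After op 7 (delete): buf='FWIO' cursor=4
After op 8 (left): buf='FWIO' cursor=3
After op 9 (home): buf='FWIO' cursor=0
After op 10 (insert('T')): buf='TFWIO' cursor=1
After op 11 (delete): buf='TWIO' cursor=1
After op 12 (left): buf='TWIO' cursor=0

Answer: TWIO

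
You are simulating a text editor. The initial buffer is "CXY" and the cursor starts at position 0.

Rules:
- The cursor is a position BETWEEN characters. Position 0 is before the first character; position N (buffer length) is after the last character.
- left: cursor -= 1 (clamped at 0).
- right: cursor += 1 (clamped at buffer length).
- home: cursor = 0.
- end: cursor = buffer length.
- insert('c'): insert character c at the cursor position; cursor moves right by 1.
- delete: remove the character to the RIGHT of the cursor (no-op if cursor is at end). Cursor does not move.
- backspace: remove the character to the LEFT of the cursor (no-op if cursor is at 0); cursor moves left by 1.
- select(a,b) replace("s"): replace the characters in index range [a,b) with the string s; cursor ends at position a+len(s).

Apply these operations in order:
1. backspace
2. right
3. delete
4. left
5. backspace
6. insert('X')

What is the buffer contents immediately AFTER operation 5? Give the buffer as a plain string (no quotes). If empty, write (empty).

After op 1 (backspace): buf='CXY' cursor=0
After op 2 (right): buf='CXY' cursor=1
After op 3 (delete): buf='CY' cursor=1
After op 4 (left): buf='CY' cursor=0
After op 5 (backspace): buf='CY' cursor=0

Answer: CY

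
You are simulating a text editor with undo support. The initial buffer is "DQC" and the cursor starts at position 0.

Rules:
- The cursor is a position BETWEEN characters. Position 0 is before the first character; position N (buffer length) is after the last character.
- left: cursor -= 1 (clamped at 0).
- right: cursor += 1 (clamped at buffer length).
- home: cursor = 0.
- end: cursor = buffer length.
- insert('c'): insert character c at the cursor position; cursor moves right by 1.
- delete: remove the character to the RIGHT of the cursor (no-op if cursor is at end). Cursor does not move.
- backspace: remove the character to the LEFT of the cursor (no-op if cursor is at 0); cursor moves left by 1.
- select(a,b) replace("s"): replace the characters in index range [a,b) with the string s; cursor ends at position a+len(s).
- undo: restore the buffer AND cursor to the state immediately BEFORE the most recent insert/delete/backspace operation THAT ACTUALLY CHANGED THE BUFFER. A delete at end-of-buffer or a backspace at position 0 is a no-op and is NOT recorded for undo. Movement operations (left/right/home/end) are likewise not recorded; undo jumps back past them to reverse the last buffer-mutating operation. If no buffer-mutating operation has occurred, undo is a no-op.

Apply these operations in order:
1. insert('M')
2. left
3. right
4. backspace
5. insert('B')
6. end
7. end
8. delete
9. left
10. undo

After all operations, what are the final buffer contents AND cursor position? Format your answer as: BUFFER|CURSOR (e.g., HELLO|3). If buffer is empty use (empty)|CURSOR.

Answer: DQC|0

Derivation:
After op 1 (insert('M')): buf='MDQC' cursor=1
After op 2 (left): buf='MDQC' cursor=0
After op 3 (right): buf='MDQC' cursor=1
After op 4 (backspace): buf='DQC' cursor=0
After op 5 (insert('B')): buf='BDQC' cursor=1
After op 6 (end): buf='BDQC' cursor=4
After op 7 (end): buf='BDQC' cursor=4
After op 8 (delete): buf='BDQC' cursor=4
After op 9 (left): buf='BDQC' cursor=3
After op 10 (undo): buf='DQC' cursor=0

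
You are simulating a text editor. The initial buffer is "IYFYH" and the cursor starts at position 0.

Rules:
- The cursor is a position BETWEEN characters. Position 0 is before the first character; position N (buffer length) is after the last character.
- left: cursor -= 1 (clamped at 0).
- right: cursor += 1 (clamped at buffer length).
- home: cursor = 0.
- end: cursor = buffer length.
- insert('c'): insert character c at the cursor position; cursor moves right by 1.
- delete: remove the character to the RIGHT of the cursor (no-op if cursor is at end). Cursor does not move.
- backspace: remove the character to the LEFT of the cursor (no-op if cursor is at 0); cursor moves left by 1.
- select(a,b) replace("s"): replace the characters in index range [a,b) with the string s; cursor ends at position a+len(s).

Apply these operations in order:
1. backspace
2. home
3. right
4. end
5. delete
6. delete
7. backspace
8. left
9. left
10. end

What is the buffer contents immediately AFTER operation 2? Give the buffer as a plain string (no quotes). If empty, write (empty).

After op 1 (backspace): buf='IYFYH' cursor=0
After op 2 (home): buf='IYFYH' cursor=0

Answer: IYFYH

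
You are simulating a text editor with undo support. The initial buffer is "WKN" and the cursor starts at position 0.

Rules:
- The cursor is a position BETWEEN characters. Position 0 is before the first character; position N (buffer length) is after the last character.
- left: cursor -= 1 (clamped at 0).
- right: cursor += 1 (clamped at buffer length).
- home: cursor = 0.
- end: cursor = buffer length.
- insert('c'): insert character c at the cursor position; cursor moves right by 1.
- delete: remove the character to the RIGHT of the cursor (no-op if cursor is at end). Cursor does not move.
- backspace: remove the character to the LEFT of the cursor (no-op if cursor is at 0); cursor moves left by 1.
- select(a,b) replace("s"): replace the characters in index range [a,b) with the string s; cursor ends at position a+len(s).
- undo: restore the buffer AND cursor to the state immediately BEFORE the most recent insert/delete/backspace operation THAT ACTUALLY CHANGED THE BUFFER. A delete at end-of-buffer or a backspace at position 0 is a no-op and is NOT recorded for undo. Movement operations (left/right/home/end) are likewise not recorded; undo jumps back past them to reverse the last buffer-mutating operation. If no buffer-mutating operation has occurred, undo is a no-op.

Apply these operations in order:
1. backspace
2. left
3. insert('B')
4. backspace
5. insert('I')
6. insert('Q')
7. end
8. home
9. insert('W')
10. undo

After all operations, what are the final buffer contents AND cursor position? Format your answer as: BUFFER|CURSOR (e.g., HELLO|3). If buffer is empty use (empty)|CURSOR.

After op 1 (backspace): buf='WKN' cursor=0
After op 2 (left): buf='WKN' cursor=0
After op 3 (insert('B')): buf='BWKN' cursor=1
After op 4 (backspace): buf='WKN' cursor=0
After op 5 (insert('I')): buf='IWKN' cursor=1
After op 6 (insert('Q')): buf='IQWKN' cursor=2
After op 7 (end): buf='IQWKN' cursor=5
After op 8 (home): buf='IQWKN' cursor=0
After op 9 (insert('W')): buf='WIQWKN' cursor=1
After op 10 (undo): buf='IQWKN' cursor=0

Answer: IQWKN|0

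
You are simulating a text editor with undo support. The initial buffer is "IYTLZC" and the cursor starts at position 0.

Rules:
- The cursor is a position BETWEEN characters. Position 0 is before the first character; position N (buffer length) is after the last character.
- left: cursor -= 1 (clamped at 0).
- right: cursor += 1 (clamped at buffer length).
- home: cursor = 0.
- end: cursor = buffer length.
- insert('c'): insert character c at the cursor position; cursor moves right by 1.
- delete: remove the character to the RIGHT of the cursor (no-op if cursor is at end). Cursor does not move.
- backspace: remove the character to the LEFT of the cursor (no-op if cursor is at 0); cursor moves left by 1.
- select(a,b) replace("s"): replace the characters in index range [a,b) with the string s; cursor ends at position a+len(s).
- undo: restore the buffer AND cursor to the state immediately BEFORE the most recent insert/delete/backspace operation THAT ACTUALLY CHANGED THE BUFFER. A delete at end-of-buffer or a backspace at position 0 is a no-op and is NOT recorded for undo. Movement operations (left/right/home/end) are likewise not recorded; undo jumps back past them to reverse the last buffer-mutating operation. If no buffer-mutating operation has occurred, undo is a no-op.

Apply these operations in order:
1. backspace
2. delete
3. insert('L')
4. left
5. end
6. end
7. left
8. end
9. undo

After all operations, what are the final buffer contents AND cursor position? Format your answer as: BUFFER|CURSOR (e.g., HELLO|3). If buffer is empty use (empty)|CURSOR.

Answer: YTLZC|0

Derivation:
After op 1 (backspace): buf='IYTLZC' cursor=0
After op 2 (delete): buf='YTLZC' cursor=0
After op 3 (insert('L')): buf='LYTLZC' cursor=1
After op 4 (left): buf='LYTLZC' cursor=0
After op 5 (end): buf='LYTLZC' cursor=6
After op 6 (end): buf='LYTLZC' cursor=6
After op 7 (left): buf='LYTLZC' cursor=5
After op 8 (end): buf='LYTLZC' cursor=6
After op 9 (undo): buf='YTLZC' cursor=0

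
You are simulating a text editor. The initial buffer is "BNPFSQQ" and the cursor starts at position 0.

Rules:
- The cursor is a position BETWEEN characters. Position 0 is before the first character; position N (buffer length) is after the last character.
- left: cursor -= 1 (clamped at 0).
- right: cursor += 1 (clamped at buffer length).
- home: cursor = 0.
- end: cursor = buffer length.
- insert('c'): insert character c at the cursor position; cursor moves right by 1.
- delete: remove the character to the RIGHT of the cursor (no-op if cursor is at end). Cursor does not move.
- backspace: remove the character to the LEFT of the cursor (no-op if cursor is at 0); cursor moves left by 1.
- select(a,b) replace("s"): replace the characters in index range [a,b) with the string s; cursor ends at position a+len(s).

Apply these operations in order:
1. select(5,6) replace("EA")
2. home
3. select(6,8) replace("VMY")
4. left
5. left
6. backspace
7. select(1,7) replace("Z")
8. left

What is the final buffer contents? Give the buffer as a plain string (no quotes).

Answer: BZY

Derivation:
After op 1 (select(5,6) replace("EA")): buf='BNPFSEAQ' cursor=7
After op 2 (home): buf='BNPFSEAQ' cursor=0
After op 3 (select(6,8) replace("VMY")): buf='BNPFSEVMY' cursor=9
After op 4 (left): buf='BNPFSEVMY' cursor=8
After op 5 (left): buf='BNPFSEVMY' cursor=7
After op 6 (backspace): buf='BNPFSEMY' cursor=6
After op 7 (select(1,7) replace("Z")): buf='BZY' cursor=2
After op 8 (left): buf='BZY' cursor=1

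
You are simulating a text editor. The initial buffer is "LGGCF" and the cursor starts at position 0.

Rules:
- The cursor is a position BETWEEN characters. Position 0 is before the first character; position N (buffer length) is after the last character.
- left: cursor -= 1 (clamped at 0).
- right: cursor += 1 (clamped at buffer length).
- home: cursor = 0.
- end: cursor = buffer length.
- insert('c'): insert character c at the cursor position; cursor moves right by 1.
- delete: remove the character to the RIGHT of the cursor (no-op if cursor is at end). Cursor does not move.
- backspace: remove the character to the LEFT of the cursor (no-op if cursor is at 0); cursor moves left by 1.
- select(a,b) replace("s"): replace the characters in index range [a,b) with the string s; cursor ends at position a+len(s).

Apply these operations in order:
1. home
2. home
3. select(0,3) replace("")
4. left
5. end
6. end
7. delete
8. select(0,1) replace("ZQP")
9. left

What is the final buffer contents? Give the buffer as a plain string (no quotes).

Answer: ZQPF

Derivation:
After op 1 (home): buf='LGGCF' cursor=0
After op 2 (home): buf='LGGCF' cursor=0
After op 3 (select(0,3) replace("")): buf='CF' cursor=0
After op 4 (left): buf='CF' cursor=0
After op 5 (end): buf='CF' cursor=2
After op 6 (end): buf='CF' cursor=2
After op 7 (delete): buf='CF' cursor=2
After op 8 (select(0,1) replace("ZQP")): buf='ZQPF' cursor=3
After op 9 (left): buf='ZQPF' cursor=2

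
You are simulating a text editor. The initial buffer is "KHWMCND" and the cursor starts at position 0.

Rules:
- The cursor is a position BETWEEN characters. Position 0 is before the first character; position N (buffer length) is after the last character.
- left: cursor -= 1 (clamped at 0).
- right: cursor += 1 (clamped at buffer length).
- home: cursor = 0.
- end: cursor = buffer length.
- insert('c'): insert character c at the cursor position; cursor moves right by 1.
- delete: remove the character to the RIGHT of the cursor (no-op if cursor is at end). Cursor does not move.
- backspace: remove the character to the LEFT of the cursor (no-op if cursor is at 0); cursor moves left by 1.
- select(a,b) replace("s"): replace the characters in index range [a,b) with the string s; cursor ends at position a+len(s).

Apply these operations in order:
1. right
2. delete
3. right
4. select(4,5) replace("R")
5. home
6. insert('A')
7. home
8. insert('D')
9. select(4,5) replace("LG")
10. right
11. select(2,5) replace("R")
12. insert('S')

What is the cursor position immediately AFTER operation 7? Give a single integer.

After op 1 (right): buf='KHWMCND' cursor=1
After op 2 (delete): buf='KWMCND' cursor=1
After op 3 (right): buf='KWMCND' cursor=2
After op 4 (select(4,5) replace("R")): buf='KWMCRD' cursor=5
After op 5 (home): buf='KWMCRD' cursor=0
After op 6 (insert('A')): buf='AKWMCRD' cursor=1
After op 7 (home): buf='AKWMCRD' cursor=0

Answer: 0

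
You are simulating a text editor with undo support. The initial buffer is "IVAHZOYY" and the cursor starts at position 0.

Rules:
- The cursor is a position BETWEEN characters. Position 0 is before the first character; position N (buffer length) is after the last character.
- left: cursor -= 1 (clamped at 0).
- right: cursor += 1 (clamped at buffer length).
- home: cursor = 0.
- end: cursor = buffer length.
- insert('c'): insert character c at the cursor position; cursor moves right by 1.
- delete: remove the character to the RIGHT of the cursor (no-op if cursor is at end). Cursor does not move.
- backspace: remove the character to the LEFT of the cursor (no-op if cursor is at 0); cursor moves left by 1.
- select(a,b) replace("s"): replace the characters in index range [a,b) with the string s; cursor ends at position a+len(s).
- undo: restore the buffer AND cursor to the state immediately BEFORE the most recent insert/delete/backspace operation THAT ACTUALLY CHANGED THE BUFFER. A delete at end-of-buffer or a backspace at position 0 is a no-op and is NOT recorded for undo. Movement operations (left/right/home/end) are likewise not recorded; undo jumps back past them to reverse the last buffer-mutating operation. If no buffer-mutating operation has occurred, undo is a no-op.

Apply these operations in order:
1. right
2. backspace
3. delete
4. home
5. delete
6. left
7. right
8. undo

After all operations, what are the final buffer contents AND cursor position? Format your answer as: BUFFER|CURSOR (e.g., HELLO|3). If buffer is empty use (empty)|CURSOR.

After op 1 (right): buf='IVAHZOYY' cursor=1
After op 2 (backspace): buf='VAHZOYY' cursor=0
After op 3 (delete): buf='AHZOYY' cursor=0
After op 4 (home): buf='AHZOYY' cursor=0
After op 5 (delete): buf='HZOYY' cursor=0
After op 6 (left): buf='HZOYY' cursor=0
After op 7 (right): buf='HZOYY' cursor=1
After op 8 (undo): buf='AHZOYY' cursor=0

Answer: AHZOYY|0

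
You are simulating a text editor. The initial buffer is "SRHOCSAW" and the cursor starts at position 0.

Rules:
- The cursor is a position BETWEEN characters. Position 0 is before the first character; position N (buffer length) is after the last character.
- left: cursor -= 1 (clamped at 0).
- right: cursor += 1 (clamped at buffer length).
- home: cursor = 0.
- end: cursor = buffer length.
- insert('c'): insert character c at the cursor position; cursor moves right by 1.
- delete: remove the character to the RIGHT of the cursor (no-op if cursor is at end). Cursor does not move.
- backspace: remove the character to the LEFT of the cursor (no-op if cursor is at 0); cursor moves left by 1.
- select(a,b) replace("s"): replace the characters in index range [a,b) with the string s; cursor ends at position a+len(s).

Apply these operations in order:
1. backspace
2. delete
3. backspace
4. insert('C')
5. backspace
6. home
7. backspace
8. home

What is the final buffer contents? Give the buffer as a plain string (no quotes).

After op 1 (backspace): buf='SRHOCSAW' cursor=0
After op 2 (delete): buf='RHOCSAW' cursor=0
After op 3 (backspace): buf='RHOCSAW' cursor=0
After op 4 (insert('C')): buf='CRHOCSAW' cursor=1
After op 5 (backspace): buf='RHOCSAW' cursor=0
After op 6 (home): buf='RHOCSAW' cursor=0
After op 7 (backspace): buf='RHOCSAW' cursor=0
After op 8 (home): buf='RHOCSAW' cursor=0

Answer: RHOCSAW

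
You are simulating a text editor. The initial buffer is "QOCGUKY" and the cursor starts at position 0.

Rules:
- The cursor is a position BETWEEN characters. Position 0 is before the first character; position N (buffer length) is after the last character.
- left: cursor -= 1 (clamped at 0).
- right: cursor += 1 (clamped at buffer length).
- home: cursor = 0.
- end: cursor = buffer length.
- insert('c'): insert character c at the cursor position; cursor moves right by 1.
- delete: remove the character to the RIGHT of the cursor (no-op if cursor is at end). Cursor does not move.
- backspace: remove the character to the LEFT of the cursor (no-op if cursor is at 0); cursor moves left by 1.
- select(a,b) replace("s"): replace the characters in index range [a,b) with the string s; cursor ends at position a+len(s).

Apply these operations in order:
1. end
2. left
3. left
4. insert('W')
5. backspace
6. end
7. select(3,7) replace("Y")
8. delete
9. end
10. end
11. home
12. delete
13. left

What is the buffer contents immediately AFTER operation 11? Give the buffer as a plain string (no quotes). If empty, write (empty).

After op 1 (end): buf='QOCGUKY' cursor=7
After op 2 (left): buf='QOCGUKY' cursor=6
After op 3 (left): buf='QOCGUKY' cursor=5
After op 4 (insert('W')): buf='QOCGUWKY' cursor=6
After op 5 (backspace): buf='QOCGUKY' cursor=5
After op 6 (end): buf='QOCGUKY' cursor=7
After op 7 (select(3,7) replace("Y")): buf='QOCY' cursor=4
After op 8 (delete): buf='QOCY' cursor=4
After op 9 (end): buf='QOCY' cursor=4
After op 10 (end): buf='QOCY' cursor=4
After op 11 (home): buf='QOCY' cursor=0

Answer: QOCY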